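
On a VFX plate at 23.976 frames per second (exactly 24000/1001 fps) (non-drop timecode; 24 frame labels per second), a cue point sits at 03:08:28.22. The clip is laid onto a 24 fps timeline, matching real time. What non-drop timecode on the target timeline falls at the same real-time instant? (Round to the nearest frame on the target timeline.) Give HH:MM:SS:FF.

03:08:40:05

Source frame index: (3×3600 + 8×60 + 28) × 24 + 22 = 271414.
Real time: 271414 / (24000/1001) = 135842707/12000 s.
Target frame: (135842707/12000) × (24) = 135842707/500 ≈ 271685.414 → 271685.
At 24 labels/s: frame 271685 → 03:08:40:05.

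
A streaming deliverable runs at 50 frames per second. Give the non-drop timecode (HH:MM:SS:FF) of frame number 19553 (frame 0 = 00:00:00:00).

00:06:31:03

19553 ÷ 50 = 391 full seconds, remainder 3 frames.
391 s = 0 h 6 min 31 s.
Timecode: 00:06:31:03.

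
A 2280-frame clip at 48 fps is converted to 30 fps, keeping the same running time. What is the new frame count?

1425 frames

Target frames = source frames × (target rate / source rate) = 2280 × (30)/(48) = 2280 × 5/8 = 1425.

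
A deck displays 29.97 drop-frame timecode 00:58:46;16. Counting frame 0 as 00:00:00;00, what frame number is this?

105690

As if non-drop at 30 labels/s: (0 × 3600 + 58 × 60 + 46) × 30 + 16 = 105796.
Minute boundaries passed: 58; those not divisible by 10: 58 − 5 = 53; dropped labels = 2 × 53 = 106.
Actual frame index = 105796 − 106 = 105690.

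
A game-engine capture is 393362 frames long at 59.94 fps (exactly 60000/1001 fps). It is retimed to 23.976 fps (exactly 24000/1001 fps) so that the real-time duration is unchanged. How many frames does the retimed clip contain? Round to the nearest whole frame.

Frames at target rate = 393362 × (24000/1001) / (60000/1001) = 786724/5 ≈ 157344.800.
Nearest whole frame: 157345.

157345 frames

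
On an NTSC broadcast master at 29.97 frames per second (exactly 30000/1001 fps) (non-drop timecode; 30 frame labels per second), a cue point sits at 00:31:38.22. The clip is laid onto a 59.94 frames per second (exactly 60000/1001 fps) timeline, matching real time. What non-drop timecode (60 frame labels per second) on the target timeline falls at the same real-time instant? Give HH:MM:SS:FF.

00:31:38:44

Source frame index: (0×3600 + 31×60 + 38) × 30 + 22 = 56962.
Real time: 56962 / (30000/1001) = 28509481/15000 s.
Target frame: (28509481/15000) × (60000/1001) = 113924.
At 60 labels/s: frame 113924 → 00:31:38:44.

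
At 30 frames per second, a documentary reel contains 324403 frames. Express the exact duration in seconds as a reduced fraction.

324403/30 seconds

Running time = 324403 ÷ (30) = 324403 × 1/30 = 324403/30 s.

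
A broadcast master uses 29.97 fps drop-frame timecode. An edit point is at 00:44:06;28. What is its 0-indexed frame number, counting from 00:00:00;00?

79328

Complete 10-minute blocks: 4, each 17982 frames → 71928.
Remaining 4 whole minutes in the current block: 1800 + 3 × 1798 = 7194 frames.
Within the current minute: 6 × 30 + 28 − 2 = 206 (labels ;00/;01 skipped at this minute). Total = 71928 + 7194 + 206 = 79328.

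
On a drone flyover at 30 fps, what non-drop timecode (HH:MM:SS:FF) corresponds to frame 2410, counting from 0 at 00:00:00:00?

00:01:20:10

2410 ÷ 30 = 80 full seconds, remainder 10 frames.
80 s = 0 h 1 min 20 s.
Timecode: 00:01:20:10.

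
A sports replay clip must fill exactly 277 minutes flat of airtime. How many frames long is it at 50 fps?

831000 frames

277 min = 16620 s.
Frames = 16620 × 50 = 831000.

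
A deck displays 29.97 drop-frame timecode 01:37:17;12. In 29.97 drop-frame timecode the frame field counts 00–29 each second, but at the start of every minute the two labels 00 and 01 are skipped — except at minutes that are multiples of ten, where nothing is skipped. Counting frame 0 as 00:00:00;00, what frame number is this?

As if non-drop at 30 labels/s: (1 × 3600 + 37 × 60 + 17) × 30 + 12 = 175122.
Minute boundaries passed: 97; those not divisible by 10: 97 − 9 = 88; dropped labels = 2 × 88 = 176.
Actual frame index = 175122 − 176 = 174946.

174946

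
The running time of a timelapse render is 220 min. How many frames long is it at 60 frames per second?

792000 frames

220 min = 13200 s.
Frames = 13200 × 60 = 792000.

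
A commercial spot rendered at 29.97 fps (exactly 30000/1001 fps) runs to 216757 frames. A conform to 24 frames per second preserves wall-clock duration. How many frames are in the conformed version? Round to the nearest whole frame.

Frames at target rate = 216757 × (24) / (30000/1001) = 216973757/1250 ≈ 173579.006.
Nearest whole frame: 173579.

173579 frames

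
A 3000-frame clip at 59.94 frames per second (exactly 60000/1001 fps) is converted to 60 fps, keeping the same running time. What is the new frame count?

Target frames = source frames × (target rate / source rate) = 3000 × (60)/(60000/1001) = 3000 × 1001/1000 = 3003.

3003 frames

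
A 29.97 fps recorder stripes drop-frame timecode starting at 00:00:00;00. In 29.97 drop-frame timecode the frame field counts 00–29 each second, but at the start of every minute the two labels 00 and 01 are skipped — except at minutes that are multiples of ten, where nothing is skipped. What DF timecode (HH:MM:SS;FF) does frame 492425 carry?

Each 10-minute DF block holds 10 × 60 × 30 − 9 × 2 = 17982 frames. 492425 ÷ 17982 → 27 full blocks, remainder 6911.
Within the partial block the first minute is 1800 frames and each further minute 1798, so 3 further minute boundaries passed. Total skipped labels = 18 × 27 + 2 × 3 = 492.
Non-drop label index = 492425 + 492 = 492917; at 30 labels/s that is 04:33:50:17, i.e. DF 04:33:50;17.

04:33:50;17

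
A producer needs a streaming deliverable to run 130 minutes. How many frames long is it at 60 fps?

130 min = 7800 s.
Frames = 7800 × 60 = 468000.

468000 frames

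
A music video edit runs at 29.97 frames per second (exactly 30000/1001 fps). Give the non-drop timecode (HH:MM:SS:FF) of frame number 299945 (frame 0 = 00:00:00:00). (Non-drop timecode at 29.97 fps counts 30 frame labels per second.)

02:46:38:05

299945 ÷ 30 = 9998 full seconds, remainder 5 frames.
9998 s = 2 h 46 min 38 s.
Timecode: 02:46:38:05.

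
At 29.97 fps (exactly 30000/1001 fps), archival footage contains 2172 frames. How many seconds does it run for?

Running time = 2172 / (30000/1001) = 72.4724 s.

72.4724 seconds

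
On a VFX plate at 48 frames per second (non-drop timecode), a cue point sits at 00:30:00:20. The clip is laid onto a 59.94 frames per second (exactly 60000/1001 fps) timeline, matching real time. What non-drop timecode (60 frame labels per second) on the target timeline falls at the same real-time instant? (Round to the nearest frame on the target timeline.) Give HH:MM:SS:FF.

00:29:58:37

Source frame index: (0×3600 + 30×60 + 0) × 48 + 20 = 86420.
Real time: 86420 / (48) = 21605/12 s.
Target frame: (21605/12) × (60000/1001) = 108025000/1001 ≈ 107917.083 → 107917.
At 60 labels/s: frame 107917 → 00:29:58:37.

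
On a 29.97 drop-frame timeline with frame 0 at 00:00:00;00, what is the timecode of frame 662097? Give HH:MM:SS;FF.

Ten DF minutes hold 17982 frames, so frame 662097 lies in block 36 (frames 647352–665333) with 14745 frames into that block.
The block's first minute is 1800 frames and the rest 1798 each; 14745 frames reaches minute 8, so 36 × 18 + 8 × 2 = 664 labels have been skipped so far.
Adding those back, label number 662097 + 664 = 662761 at 30 labels/s is 22092 s + 1 f = 6 h 8 min 12 s frame 1, i.e. 06:08:12;01.

06:08:12;01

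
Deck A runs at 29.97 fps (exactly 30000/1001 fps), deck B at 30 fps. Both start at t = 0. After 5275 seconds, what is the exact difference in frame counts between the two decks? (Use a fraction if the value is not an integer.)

A emits 30000/1001 × 5275 = 158250000/1001 frames; B emits 30 × 5275 = 158250.
Difference = 158250/1001 frames (≈ 158.0919); B is ahead of A.

158250/1001 frames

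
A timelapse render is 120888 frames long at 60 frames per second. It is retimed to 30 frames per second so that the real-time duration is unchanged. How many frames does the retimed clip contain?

Target frames = source frames × (target rate / source rate) = 120888 × (30)/(60) = 120888 × 1/2 = 60444.

60444 frames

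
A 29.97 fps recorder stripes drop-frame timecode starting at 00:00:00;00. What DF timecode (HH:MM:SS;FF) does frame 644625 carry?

Ten DF minutes hold 17982 frames, so frame 644625 lies in block 35 (frames 629370–647351) with 15255 frames into that block.
The block's first minute is 1800 frames and the rest 1798 each; 15255 frames reaches minute 8, so 35 × 18 + 8 × 2 = 646 labels have been skipped so far.
Adding those back, label number 644625 + 646 = 645271 at 30 labels/s is 21509 s + 1 f = 5 h 58 min 29 s frame 1, i.e. 05:58:29;01.

05:58:29;01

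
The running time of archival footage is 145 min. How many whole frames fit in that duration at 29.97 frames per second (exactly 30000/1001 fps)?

260739 frames

145 min = 8700 s.
Frames = 8700 × 30000/1001 = 261000000/1001 ≈ 260739.2607.
Complete frames: 260739.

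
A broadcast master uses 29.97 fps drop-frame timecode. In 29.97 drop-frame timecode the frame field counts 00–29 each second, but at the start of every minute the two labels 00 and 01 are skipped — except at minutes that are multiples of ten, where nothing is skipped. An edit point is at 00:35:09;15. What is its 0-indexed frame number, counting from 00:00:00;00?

Complete 10-minute blocks: 3, each 17982 frames → 53946.
Remaining 5 whole minutes in the current block: 1800 + 4 × 1798 = 8992 frames.
Within the current minute: 9 × 30 + 15 − 2 = 283 (labels ;00/;01 skipped at this minute). Total = 53946 + 8992 + 283 = 63221.

63221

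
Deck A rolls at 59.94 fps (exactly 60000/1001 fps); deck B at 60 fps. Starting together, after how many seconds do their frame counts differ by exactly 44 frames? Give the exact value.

11011/15 seconds

The gap grows by |60 − 60000/1001| = 60/1001 frames per second.
Time for a 44-frame gap: 44 ÷ (60/1001) = 11011/15 s.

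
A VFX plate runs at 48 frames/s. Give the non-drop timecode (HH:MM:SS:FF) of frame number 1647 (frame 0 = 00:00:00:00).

1647 ÷ 48 = 34 full seconds, remainder 15 frames.
34 s = 0 h 0 min 34 s.
Timecode: 00:00:34:15.

00:00:34:15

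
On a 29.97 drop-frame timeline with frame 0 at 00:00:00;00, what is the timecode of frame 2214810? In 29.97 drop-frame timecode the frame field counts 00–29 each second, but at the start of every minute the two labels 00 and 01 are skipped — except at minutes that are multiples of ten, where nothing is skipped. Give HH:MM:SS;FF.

Each 10-minute DF block holds 10 × 60 × 30 − 9 × 2 = 17982 frames. 2214810 ÷ 17982 → 123 full blocks, remainder 3024.
Within the partial block the first minute is 1800 frames and each further minute 1798, so 1 further minute boundary passed. Total skipped labels = 18 × 123 + 2 × 1 = 2216.
Non-drop label index = 2214810 + 2216 = 2217026; at 30 labels/s that is 20:31:40:26, i.e. DF 20:31:40;26.

20:31:40;26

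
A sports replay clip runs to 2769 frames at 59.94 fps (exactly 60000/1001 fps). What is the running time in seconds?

Running time = 2769 / (60000/1001) = 46.19615 s.

46.19615 seconds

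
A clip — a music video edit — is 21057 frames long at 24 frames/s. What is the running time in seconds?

Running time = 21057 / (24) = 877.375 s.

877.375 seconds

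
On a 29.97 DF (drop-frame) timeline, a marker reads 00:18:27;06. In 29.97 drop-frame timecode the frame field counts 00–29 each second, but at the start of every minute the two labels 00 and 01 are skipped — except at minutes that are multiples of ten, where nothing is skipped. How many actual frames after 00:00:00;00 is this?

As if non-drop at 30 labels/s: (0 × 3600 + 18 × 60 + 27) × 30 + 6 = 33216.
Minute boundaries passed: 18; those not divisible by 10: 18 − 1 = 17; dropped labels = 2 × 17 = 34.
Actual frame index = 33216 − 34 = 33182.

33182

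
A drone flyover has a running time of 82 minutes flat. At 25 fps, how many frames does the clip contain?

123000 frames

82 min = 4920 s.
Frames = 4920 × 25 = 123000.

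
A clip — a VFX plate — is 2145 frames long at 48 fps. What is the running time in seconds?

Running time = 2145 / (48) = 44.6875 s.

44.6875 seconds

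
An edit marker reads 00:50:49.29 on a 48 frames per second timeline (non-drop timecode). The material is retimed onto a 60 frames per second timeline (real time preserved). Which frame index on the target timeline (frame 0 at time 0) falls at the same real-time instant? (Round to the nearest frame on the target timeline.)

Source frame index: (0×3600 + 50×60 + 49) × 48 + 29 = 146381.
Real time: 146381 / (48) = 146381/48 s.
Target frame: (146381/48) × (60) = 731905/4 ≈ 182976.250 → 182976.

frame 182976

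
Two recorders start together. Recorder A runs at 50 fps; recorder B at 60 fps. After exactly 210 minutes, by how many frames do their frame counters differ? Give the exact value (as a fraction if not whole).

126000 frames

210 min = 12600 s.
A emits 50 × 12600 = 630000 frames; B emits 60 × 12600 = 756000.
Difference = 126000 frames; B is ahead of A.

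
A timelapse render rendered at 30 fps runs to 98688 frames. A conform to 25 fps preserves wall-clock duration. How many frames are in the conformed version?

82240 frames

Target frames = source frames × (target rate / source rate) = 98688 × (25)/(30) = 98688 × 5/6 = 82240.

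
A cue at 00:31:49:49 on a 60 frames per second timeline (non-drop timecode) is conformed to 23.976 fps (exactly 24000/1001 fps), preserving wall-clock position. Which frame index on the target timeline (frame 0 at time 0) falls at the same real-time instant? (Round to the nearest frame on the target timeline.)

Source frame index: (0×3600 + 31×60 + 49) × 60 + 49 = 114589.
Real time: 114589 / (60) = 114589/60 s.
Target frame: (114589/60) × (24000/1001) = 45835600/1001 ≈ 45789.810 → 45790.

frame 45790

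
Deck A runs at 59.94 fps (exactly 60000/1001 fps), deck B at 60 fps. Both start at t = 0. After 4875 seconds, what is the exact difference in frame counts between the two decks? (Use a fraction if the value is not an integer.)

22500/77 frames

A emits 60000/1001 × 4875 = 22500000/77 frames; B emits 60 × 4875 = 292500.
Difference = 22500/77 frames (≈ 292.2078); B is ahead of A.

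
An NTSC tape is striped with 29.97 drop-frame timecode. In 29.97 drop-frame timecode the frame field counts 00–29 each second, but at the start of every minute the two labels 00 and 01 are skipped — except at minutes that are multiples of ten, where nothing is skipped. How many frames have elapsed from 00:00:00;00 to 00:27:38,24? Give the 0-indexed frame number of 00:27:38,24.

49714

As if non-drop at 30 labels/s: (0 × 3600 + 27 × 60 + 38) × 30 + 24 = 49764.
Minute boundaries passed: 27; those not divisible by 10: 27 − 2 = 25; dropped labels = 2 × 25 = 50.
Actual frame index = 49764 − 50 = 49714.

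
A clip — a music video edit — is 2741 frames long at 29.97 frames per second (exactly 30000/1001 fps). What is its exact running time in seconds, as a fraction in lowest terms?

2743741/30000 seconds

Running time = 2741 ÷ (30000/1001) = 2741 × 1001/30000 = 2743741/30000 s.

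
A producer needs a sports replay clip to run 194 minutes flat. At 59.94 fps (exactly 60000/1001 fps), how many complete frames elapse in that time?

697702 frames

194 min = 11640 s.
Frames = 11640 × 60000/1001 = 698400000/1001 ≈ 697702.2977.
Complete frames: 697702.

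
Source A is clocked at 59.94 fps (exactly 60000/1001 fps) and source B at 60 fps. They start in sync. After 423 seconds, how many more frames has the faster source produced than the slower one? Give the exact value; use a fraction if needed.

25380/1001 frames

A emits 60000/1001 × 423 = 25380000/1001 frames; B emits 60 × 423 = 25380.
Difference = 25380/1001 frames (≈ 25.3546); B is ahead of A.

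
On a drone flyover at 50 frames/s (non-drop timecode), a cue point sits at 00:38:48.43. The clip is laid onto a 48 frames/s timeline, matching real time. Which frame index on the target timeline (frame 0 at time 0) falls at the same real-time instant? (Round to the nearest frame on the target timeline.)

frame 111785

Source frame index: (0×3600 + 38×60 + 48) × 50 + 43 = 116443.
Real time: 116443 / (50) = 116443/50 s.
Target frame: (116443/50) × (48) = 2794632/25 ≈ 111785.280 → 111785.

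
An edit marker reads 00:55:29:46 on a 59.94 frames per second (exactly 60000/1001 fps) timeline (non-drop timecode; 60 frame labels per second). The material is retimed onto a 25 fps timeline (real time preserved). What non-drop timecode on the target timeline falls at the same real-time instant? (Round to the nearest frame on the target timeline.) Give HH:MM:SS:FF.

00:55:33:02

Source frame index: (0×3600 + 55×60 + 29) × 60 + 46 = 199786.
Real time: 199786 / (60000/1001) = 99992893/30000 s.
Target frame: (99992893/30000) × (25) = 99992893/1200 ≈ 83327.411 → 83327.
At 25 labels/s: frame 83327 → 00:55:33:02.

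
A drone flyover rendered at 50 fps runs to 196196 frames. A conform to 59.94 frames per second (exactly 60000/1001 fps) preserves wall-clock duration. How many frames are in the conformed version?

235200 frames

Target frames = source frames × (target rate / source rate) = 196196 × (60000/1001)/(50) = 196196 × 1200/1001 = 235200.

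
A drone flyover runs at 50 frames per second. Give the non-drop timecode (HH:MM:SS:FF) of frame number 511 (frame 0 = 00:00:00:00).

511 ÷ 50 = 10 full seconds, remainder 11 frames.
10 s = 0 h 0 min 10 s.
Timecode: 00:00:10:11.

00:00:10:11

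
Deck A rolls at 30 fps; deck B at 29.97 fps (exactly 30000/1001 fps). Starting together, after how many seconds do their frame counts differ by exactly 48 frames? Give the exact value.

The gap grows by |30000/1001 − 30| = 30/1001 frames per second.
Time for a 48-frame gap: 48 ÷ (30/1001) = 1601.6 s.

1601.6 seconds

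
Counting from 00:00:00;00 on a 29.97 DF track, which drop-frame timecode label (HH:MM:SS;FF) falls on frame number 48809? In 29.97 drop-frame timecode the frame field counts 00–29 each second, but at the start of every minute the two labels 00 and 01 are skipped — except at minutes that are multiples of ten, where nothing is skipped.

Ten DF minutes hold 17982 frames, so frame 48809 lies in block 2 (frames 35964–53945) with 12845 frames into that block.
The block's first minute is 1800 frames and the rest 1798 each; 12845 frames reaches minute 7, so 2 × 18 + 7 × 2 = 50 labels have been skipped so far.
Adding those back, label number 48809 + 50 = 48859 at 30 labels/s is 1628 s + 19 f = 0 h 27 min 8 s frame 19, i.e. 00:27:08;19.

00:27:08;19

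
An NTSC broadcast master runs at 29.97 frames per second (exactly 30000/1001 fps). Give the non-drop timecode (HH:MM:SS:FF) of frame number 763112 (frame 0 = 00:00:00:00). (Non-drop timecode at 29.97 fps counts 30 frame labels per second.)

07:03:57:02

763112 ÷ 30 = 25437 full seconds, remainder 2 frames.
25437 s = 7 h 3 min 57 s.
Timecode: 07:03:57:02.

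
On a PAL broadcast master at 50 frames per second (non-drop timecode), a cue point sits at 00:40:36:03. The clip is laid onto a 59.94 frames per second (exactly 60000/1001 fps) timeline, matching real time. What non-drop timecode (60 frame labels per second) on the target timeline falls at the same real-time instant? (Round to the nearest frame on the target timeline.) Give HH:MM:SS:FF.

00:40:33:38

Source frame index: (0×3600 + 40×60 + 36) × 50 + 3 = 121803.
Real time: 121803 / (50) = 121803/50 s.
Target frame: (121803/50) × (60000/1001) = 13287600/91 ≈ 146017.582 → 146018.
At 60 labels/s: frame 146018 → 00:40:33:38.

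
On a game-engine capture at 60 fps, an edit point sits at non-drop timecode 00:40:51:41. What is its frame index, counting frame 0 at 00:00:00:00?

Total seconds to the label: (0 × 3600 + 40 × 60 + 51) = 2451.
Frame index = 2451 × 60 + 41 = 147101.

frame 147101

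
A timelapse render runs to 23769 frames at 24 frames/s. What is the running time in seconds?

990.375 seconds

Running time = 23769 / (24) = 990.375 s.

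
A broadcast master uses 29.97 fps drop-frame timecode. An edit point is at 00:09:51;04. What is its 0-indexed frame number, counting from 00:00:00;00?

17716

As if non-drop at 30 labels/s: (0 × 3600 + 9 × 60 + 51) × 30 + 4 = 17734.
Minute boundaries passed: 9; those not divisible by 10: 9 − 0 = 9; dropped labels = 2 × 9 = 18.
Actual frame index = 17734 − 18 = 17716.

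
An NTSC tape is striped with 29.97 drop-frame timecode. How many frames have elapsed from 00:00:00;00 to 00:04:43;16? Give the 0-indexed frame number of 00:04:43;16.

8498

Complete 10-minute blocks: 0, each 17982 frames → 0.
Remaining 4 whole minutes in the current block: 1800 + 3 × 1798 = 7194 frames.
Within the current minute: 43 × 30 + 16 − 2 = 1304 (labels ;00/;01 skipped at this minute). Total = 0 + 7194 + 1304 = 8498.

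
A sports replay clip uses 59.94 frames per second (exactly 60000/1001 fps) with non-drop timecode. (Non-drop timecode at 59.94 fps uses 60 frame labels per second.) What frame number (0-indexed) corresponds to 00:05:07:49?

Total seconds to the label: (0 × 3600 + 5 × 60 + 7) = 307.
Frame index = 307 × 60 + 49 = 18469.

frame 18469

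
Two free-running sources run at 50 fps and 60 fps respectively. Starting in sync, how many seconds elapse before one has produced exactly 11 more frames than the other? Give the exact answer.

The gap grows by |60 − 50| = 10 frames per second.
Time for a 11-frame gap: 11 ÷ (10) = 1.1 s.

1.1 seconds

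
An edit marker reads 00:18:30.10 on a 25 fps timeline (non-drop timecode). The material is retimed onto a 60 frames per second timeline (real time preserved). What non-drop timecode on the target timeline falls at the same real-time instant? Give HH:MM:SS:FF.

Source frame index: (0×3600 + 18×60 + 30) × 25 + 10 = 27760.
Real time: 27760 / (25) = 5552/5 s.
Target frame: (5552/5) × (60) = 66624.
At 60 labels/s: frame 66624 → 00:18:30:24.

00:18:30:24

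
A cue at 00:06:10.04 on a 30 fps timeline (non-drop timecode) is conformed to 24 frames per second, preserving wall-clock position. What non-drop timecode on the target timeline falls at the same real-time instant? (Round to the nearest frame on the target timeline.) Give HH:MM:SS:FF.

00:06:10:03

Source frame index: (0×3600 + 6×60 + 10) × 30 + 4 = 11104.
Real time: 11104 / (30) = 5552/15 s.
Target frame: (5552/15) × (24) = 44416/5 ≈ 8883.200 → 8883.
At 24 labels/s: frame 8883 → 00:06:10:03.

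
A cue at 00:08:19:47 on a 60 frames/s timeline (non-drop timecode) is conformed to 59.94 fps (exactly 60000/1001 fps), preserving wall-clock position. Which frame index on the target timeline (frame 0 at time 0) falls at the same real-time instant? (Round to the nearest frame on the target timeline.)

frame 29957

Source frame index: (0×3600 + 8×60 + 19) × 60 + 47 = 29987.
Real time: 29987 / (60) = 29987/60 s.
Target frame: (29987/60) × (60000/1001) = 29987000/1001 ≈ 29957.043 → 29957.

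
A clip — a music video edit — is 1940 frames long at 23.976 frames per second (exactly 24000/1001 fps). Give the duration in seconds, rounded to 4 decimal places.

Running time = 1940 × 1001/24000 = 97097/1200 s ≈ 80.9142 s.

80.9142 seconds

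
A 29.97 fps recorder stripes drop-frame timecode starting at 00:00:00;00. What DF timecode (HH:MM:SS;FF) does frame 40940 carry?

00:22:46;00

Ten DF minutes hold 17982 frames, so frame 40940 lies in block 2 (frames 35964–53945) with 4976 frames into that block.
The block's first minute is 1800 frames and the rest 1798 each; 4976 frames reaches minute 2, so 2 × 18 + 2 × 2 = 40 labels have been skipped so far.
Adding those back, label number 40940 + 40 = 40980 at 30 labels/s is 1366 s + 0 f = 0 h 22 min 46 s frame 0, i.e. 00:22:46;00.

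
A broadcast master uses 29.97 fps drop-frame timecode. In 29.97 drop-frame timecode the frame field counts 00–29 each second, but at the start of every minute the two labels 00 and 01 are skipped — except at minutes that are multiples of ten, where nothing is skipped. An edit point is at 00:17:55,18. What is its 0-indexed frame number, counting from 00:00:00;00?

32236

As if non-drop at 30 labels/s: (0 × 3600 + 17 × 60 + 55) × 30 + 18 = 32268.
Minute boundaries passed: 17; those not divisible by 10: 17 − 1 = 16; dropped labels = 2 × 16 = 32.
Actual frame index = 32268 − 32 = 32236.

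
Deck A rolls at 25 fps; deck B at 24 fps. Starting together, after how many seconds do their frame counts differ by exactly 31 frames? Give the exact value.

The gap grows by |24 − 25| = 1 frame per second.
Time for a 31-frame gap: 31 ÷ (1) = 31 s.

31 seconds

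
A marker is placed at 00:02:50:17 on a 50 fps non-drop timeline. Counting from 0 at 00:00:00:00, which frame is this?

Total seconds to the label: (0 × 3600 + 2 × 60 + 50) = 170.
Frame index = 170 × 50 + 17 = 8517.

frame 8517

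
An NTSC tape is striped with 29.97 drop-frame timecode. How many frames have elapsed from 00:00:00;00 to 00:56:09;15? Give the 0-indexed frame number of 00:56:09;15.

As if non-drop at 30 labels/s: (0 × 3600 + 56 × 60 + 9) × 30 + 15 = 101085.
Minute boundaries passed: 56; those not divisible by 10: 56 − 5 = 51; dropped labels = 2 × 51 = 102.
Actual frame index = 101085 − 102 = 100983.

100983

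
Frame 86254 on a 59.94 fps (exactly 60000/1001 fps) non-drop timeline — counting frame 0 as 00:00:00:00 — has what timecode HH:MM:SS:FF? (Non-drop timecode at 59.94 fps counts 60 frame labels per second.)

00:23:57:34

86254 ÷ 60 = 1437 full seconds, remainder 34 frames.
1437 s = 0 h 23 min 57 s.
Timecode: 00:23:57:34.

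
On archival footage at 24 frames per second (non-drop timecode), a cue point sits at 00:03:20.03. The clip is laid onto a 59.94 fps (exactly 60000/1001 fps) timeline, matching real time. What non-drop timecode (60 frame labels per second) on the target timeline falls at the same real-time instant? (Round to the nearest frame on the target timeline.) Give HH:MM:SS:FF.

00:03:19:56

Source frame index: (0×3600 + 3×60 + 20) × 24 + 3 = 4803.
Real time: 4803 / (24) = 1601/8 s.
Target frame: (1601/8) × (60000/1001) = 12007500/1001 ≈ 11995.504 → 11996.
At 60 labels/s: frame 11996 → 00:03:19:56.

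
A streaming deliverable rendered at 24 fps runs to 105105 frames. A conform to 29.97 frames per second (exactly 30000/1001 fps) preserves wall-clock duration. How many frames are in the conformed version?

131250 frames

Target frames = source frames × (target rate / source rate) = 105105 × (30000/1001)/(24) = 105105 × 1250/1001 = 131250.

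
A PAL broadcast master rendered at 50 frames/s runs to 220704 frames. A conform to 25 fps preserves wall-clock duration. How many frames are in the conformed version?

110352 frames

Target frames = source frames × (target rate / source rate) = 220704 × (25)/(50) = 220704 × 1/2 = 110352.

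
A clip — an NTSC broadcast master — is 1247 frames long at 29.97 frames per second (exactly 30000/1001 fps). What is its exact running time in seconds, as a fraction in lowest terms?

Running time = 1247 ÷ (30000/1001) = 1247 × 1001/30000 = 1248247/30000 s.

1248247/30000 seconds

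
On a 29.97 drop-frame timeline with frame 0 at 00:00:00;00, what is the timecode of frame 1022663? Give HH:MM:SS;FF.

09:28:42;27

Ten DF minutes hold 17982 frames, so frame 1022663 lies in block 56 (frames 1006992–1024973) with 15671 frames into that block.
The block's first minute is 1800 frames and the rest 1798 each; 15671 frames reaches minute 8, so 56 × 18 + 8 × 2 = 1024 labels have been skipped so far.
Adding those back, label number 1022663 + 1024 = 1023687 at 30 labels/s is 34122 s + 27 f = 9 h 28 min 42 s frame 27, i.e. 09:28:42;27.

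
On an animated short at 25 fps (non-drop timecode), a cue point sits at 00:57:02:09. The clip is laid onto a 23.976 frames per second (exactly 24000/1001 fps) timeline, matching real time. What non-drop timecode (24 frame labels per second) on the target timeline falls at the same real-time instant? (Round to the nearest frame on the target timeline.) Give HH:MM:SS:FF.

Source frame index: (0×3600 + 57×60 + 2) × 25 + 9 = 85559.
Real time: 85559 / (25) = 85559/25 s.
Target frame: (85559/25) × (24000/1001) = 82136640/1001 ≈ 82054.585 → 82055.
At 24 labels/s: frame 82055 → 00:56:58:23.

00:56:58:23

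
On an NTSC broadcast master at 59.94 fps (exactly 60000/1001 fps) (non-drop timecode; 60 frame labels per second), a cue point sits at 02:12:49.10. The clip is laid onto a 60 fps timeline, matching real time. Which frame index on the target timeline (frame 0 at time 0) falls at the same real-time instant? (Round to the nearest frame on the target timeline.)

Source frame index: (2×3600 + 12×60 + 49) × 60 + 10 = 478150.
Real time: 478150 / (60000/1001) = 9572563/1200 s.
Target frame: (9572563/1200) × (60) = 9572563/20 ≈ 478628.150 → 478628.

frame 478628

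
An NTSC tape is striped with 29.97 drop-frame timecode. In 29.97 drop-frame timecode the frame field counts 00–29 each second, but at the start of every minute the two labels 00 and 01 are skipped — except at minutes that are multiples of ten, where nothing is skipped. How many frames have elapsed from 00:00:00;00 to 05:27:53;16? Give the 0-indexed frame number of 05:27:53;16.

As if non-drop at 30 labels/s: (5 × 3600 + 27 × 60 + 53) × 30 + 16 = 590206.
Minute boundaries passed: 327; those not divisible by 10: 327 − 32 = 295; dropped labels = 2 × 295 = 590.
Actual frame index = 590206 − 590 = 589616.

589616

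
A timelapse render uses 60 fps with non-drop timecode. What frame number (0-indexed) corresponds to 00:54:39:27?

frame 196767

Total seconds to the label: (0 × 3600 + 54 × 60 + 39) = 3279.
Frame index = 3279 × 60 + 27 = 196767.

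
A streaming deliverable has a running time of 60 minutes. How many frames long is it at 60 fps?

60 min = 3600 s.
Frames = 3600 × 60 = 216000.

216000 frames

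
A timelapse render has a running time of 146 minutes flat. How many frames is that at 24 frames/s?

146 min = 8760 s.
Frames = 8760 × 24 = 210240.

210240 frames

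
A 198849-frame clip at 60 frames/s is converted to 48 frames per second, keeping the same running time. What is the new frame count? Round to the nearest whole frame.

159079 frames

Frames at target rate = 198849 × (48) / (60) = 795396/5 ≈ 159079.200.
Nearest whole frame: 159079.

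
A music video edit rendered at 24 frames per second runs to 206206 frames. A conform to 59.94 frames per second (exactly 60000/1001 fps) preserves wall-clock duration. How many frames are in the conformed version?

Target frames = source frames × (target rate / source rate) = 206206 × (60000/1001)/(24) = 206206 × 2500/1001 = 515000.

515000 frames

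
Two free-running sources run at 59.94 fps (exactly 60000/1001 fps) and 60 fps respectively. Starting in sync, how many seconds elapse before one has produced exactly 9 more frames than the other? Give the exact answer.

150.15 seconds

The gap grows by |60 − 60000/1001| = 60/1001 frames per second.
Time for a 9-frame gap: 9 ÷ (60/1001) = 150.15 s.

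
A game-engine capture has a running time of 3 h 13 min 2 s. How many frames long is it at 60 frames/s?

3 h 13 min 2 s = 11582 s.
Frames = 11582 × 60 = 694920.

694920 frames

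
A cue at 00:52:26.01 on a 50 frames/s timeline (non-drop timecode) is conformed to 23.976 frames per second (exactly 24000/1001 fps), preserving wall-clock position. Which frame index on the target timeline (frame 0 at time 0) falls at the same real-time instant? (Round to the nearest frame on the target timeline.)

Source frame index: (0×3600 + 52×60 + 26) × 50 + 1 = 157301.
Real time: 157301 / (50) = 157301/50 s.
Target frame: (157301/50) × (24000/1001) = 75504480/1001 ≈ 75429.051 → 75429.

frame 75429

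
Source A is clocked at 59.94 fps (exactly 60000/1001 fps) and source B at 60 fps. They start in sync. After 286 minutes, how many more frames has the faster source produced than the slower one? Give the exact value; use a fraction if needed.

7200/7 frames

286 min = 17160 s.
A emits 60000/1001 × 17160 = 7200000/7 frames; B emits 60 × 17160 = 1029600.
Difference = 7200/7 frames (≈ 1028.5714); B is ahead of A.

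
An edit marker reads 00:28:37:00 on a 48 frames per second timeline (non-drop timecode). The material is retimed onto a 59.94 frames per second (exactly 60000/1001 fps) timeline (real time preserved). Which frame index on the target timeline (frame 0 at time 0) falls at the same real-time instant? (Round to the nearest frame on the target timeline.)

frame 102917

Source frame index: (0×3600 + 28×60 + 37) × 48 + 0 = 82416.
Real time: 82416 / (48) = 1717 s.
Target frame: (1717) × (60000/1001) = 103020000/1001 ≈ 102917.083 → 102917.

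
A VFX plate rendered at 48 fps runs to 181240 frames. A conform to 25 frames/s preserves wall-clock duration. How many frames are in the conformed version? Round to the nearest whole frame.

94396 frames

Frames at target rate = 181240 × (25) / (48) = 566375/6 ≈ 94395.833.
Nearest whole frame: 94396.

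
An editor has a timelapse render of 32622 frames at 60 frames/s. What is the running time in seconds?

Running time = 32622 / (60) = 543.7 s.

543.7 seconds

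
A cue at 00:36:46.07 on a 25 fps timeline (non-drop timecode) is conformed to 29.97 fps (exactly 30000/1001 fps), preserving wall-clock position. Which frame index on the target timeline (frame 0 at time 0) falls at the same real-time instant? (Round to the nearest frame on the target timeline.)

Source frame index: (0×3600 + 36×60 + 46) × 25 + 7 = 55157.
Real time: 55157 / (25) = 55157/25 s.
Target frame: (55157/25) × (30000/1001) = 66188400/1001 ≈ 66122.278 → 66122.

frame 66122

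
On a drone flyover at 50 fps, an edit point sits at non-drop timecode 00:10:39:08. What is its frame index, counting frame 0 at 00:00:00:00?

31958

Total seconds to the label: (0 × 3600 + 10 × 60 + 39) = 639.
Frame index = 639 × 50 + 8 = 31958.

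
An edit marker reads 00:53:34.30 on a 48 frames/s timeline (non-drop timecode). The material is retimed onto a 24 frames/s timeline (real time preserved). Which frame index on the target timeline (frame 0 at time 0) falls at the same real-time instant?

frame 77151

Source frame index: (0×3600 + 53×60 + 34) × 48 + 30 = 154302.
Real time: 154302 / (48) = 25717/8 s.
Target frame: (25717/8) × (24) = 77151.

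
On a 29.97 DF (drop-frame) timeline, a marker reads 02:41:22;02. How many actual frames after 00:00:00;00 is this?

Complete 10-minute blocks: 16, each 17982 frames → 287712.
Remaining 1 whole minute in the current block: 1800 + 0 × 1798 = 1800 frames.
Within the current minute: 22 × 30 + 2 − 2 = 660 (labels ;00/;01 skipped at this minute). Total = 287712 + 1800 + 660 = 290172.

290172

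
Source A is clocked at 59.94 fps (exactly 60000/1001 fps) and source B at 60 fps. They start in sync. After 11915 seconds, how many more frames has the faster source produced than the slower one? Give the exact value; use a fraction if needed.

A emits 60000/1001 × 11915 = 714900000/1001 frames; B emits 60 × 11915 = 714900.
Difference = 714900/1001 frames (≈ 714.1858); B is ahead of A.

714900/1001 frames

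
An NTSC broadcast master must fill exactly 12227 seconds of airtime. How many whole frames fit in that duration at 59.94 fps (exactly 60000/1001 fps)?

732887 frames

Frames = 12227 × 60000/1001 = 733620000/1001 ≈ 732887.1129.
Complete frames: 732887.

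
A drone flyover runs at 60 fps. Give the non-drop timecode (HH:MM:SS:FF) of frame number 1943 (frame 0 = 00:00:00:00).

1943 ÷ 60 = 32 full seconds, remainder 23 frames.
32 s = 0 h 0 min 32 s.
Timecode: 00:00:32:23.

00:00:32:23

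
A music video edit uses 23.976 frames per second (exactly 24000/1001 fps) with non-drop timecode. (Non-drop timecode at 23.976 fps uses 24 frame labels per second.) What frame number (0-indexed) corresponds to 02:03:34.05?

177941

Total seconds to the label: (2 × 3600 + 3 × 60 + 34) = 7414.
Frame index = 7414 × 24 + 5 = 177941.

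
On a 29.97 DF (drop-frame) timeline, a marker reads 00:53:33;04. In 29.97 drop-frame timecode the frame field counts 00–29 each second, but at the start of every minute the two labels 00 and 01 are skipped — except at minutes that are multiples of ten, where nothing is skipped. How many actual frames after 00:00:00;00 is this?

96298

As if non-drop at 30 labels/s: (0 × 3600 + 53 × 60 + 33) × 30 + 4 = 96394.
Minute boundaries passed: 53; those not divisible by 10: 53 − 5 = 48; dropped labels = 2 × 48 = 96.
Actual frame index = 96394 − 96 = 96298.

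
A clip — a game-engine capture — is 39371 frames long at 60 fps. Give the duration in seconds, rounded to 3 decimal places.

656.183 seconds

Running time = 39371 × 1/60 = 39371/60 s ≈ 656.183 s.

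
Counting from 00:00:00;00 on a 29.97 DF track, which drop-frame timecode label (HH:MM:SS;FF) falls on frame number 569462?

05:16:41;02

Ten DF minutes hold 17982 frames, so frame 569462 lies in block 31 (frames 557442–575423) with 12020 frames into that block.
The block's first minute is 1800 frames and the rest 1798 each; 12020 frames reaches minute 6, so 31 × 18 + 6 × 2 = 570 labels have been skipped so far.
Adding those back, label number 569462 + 570 = 570032 at 30 labels/s is 19001 s + 2 f = 5 h 16 min 41 s frame 2, i.e. 05:16:41;02.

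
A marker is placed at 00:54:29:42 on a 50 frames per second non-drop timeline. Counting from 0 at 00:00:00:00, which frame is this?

frame 163492

Total seconds to the label: (0 × 3600 + 54 × 60 + 29) = 3269.
Frame index = 3269 × 50 + 42 = 163492.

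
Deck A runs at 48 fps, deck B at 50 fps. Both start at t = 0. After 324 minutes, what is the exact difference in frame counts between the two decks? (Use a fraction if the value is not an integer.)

38880 frames

324 min = 19440 s.
A emits 48 × 19440 = 933120 frames; B emits 50 × 19440 = 972000.
Difference = 38880 frames; B is ahead of A.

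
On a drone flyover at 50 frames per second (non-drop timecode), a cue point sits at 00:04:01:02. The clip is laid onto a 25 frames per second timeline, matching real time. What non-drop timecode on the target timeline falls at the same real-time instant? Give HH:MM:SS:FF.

Source frame index: (0×3600 + 4×60 + 1) × 50 + 2 = 12052.
Real time: 12052 / (50) = 6026/25 s.
Target frame: (6026/25) × (25) = 6026.
At 25 labels/s: frame 6026 → 00:04:01:01.

00:04:01:01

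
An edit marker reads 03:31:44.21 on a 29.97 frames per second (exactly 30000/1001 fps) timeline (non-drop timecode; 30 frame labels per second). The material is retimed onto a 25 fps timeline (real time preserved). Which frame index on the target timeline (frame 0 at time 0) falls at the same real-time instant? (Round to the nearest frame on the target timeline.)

frame 317935

Source frame index: (3×3600 + 31×60 + 44) × 30 + 21 = 381141.
Real time: 381141 / (30000/1001) = 127174047/10000 s.
Target frame: (127174047/10000) × (25) = 127174047/400 ≈ 317935.117 → 317935.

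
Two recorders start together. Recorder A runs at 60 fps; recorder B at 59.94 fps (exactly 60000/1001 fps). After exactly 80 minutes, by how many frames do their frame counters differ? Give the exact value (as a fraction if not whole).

80 min = 4800 s.
A emits 60 × 4800 = 288000 frames; B emits 60000/1001 × 4800 = 288000000/1001.
Difference = 288000/1001 frames (≈ 287.7123); B is behind A.

288000/1001 frames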